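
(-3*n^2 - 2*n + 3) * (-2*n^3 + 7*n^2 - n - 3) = 6*n^5 - 17*n^4 - 17*n^3 + 32*n^2 + 3*n - 9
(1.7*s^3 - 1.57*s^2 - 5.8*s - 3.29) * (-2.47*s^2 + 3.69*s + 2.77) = -4.199*s^5 + 10.1509*s^4 + 13.2417*s^3 - 17.6246*s^2 - 28.2061*s - 9.1133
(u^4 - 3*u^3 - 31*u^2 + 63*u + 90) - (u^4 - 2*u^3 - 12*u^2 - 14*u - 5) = -u^3 - 19*u^2 + 77*u + 95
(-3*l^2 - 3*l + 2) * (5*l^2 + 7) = -15*l^4 - 15*l^3 - 11*l^2 - 21*l + 14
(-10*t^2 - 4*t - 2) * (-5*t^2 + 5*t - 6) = 50*t^4 - 30*t^3 + 50*t^2 + 14*t + 12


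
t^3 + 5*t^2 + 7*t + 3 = (t + 1)^2*(t + 3)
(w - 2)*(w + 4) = w^2 + 2*w - 8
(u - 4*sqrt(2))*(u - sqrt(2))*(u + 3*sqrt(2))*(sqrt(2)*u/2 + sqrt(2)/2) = sqrt(2)*u^4/2 - 2*u^3 + sqrt(2)*u^3/2 - 11*sqrt(2)*u^2 - 2*u^2 - 11*sqrt(2)*u + 24*u + 24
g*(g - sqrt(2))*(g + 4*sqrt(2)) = g^3 + 3*sqrt(2)*g^2 - 8*g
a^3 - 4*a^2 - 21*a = a*(a - 7)*(a + 3)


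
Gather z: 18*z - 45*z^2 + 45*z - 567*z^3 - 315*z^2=-567*z^3 - 360*z^2 + 63*z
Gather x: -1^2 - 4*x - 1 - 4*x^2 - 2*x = -4*x^2 - 6*x - 2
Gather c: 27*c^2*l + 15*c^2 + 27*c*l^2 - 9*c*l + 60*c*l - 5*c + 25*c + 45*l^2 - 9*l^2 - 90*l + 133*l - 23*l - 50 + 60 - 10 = c^2*(27*l + 15) + c*(27*l^2 + 51*l + 20) + 36*l^2 + 20*l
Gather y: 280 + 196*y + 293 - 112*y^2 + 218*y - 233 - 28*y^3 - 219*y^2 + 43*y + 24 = -28*y^3 - 331*y^2 + 457*y + 364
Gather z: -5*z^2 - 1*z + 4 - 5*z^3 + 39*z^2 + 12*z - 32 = -5*z^3 + 34*z^2 + 11*z - 28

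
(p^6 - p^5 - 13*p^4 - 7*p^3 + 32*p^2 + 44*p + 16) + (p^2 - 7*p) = p^6 - p^5 - 13*p^4 - 7*p^3 + 33*p^2 + 37*p + 16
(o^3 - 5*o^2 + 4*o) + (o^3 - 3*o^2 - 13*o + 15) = 2*o^3 - 8*o^2 - 9*o + 15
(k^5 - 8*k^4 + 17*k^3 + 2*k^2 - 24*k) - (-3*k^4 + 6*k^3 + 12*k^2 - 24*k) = k^5 - 5*k^4 + 11*k^3 - 10*k^2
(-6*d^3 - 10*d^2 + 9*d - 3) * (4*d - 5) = -24*d^4 - 10*d^3 + 86*d^2 - 57*d + 15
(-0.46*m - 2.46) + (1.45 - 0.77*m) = -1.23*m - 1.01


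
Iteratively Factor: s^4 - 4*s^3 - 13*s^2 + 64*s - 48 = (s + 4)*(s^3 - 8*s^2 + 19*s - 12) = (s - 4)*(s + 4)*(s^2 - 4*s + 3) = (s - 4)*(s - 1)*(s + 4)*(s - 3)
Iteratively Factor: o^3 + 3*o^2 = (o)*(o^2 + 3*o) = o^2*(o + 3)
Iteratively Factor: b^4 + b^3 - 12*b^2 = (b)*(b^3 + b^2 - 12*b) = b*(b - 3)*(b^2 + 4*b) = b*(b - 3)*(b + 4)*(b)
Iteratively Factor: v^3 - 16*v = (v - 4)*(v^2 + 4*v) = (v - 4)*(v + 4)*(v)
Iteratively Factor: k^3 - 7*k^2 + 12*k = (k - 3)*(k^2 - 4*k) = (k - 4)*(k - 3)*(k)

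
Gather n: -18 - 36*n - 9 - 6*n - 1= -42*n - 28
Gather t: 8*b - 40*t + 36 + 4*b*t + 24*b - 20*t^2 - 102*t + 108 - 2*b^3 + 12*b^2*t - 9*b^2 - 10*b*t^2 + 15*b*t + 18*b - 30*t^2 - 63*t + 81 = -2*b^3 - 9*b^2 + 50*b + t^2*(-10*b - 50) + t*(12*b^2 + 19*b - 205) + 225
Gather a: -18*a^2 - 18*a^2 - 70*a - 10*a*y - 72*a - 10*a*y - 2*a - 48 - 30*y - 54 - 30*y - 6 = -36*a^2 + a*(-20*y - 144) - 60*y - 108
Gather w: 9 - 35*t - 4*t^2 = -4*t^2 - 35*t + 9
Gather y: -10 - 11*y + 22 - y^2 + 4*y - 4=-y^2 - 7*y + 8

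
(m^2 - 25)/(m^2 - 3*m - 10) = (m + 5)/(m + 2)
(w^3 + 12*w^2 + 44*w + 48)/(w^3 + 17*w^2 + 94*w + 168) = (w + 2)/(w + 7)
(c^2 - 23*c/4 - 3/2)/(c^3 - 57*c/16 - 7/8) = 4*(c - 6)/(4*c^2 - c - 14)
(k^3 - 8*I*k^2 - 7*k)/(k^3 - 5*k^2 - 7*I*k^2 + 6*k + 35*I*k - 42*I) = k*(k - I)/(k^2 - 5*k + 6)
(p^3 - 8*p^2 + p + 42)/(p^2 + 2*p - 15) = (p^2 - 5*p - 14)/(p + 5)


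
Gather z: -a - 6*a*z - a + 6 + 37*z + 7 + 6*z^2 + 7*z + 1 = -2*a + 6*z^2 + z*(44 - 6*a) + 14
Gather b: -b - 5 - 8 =-b - 13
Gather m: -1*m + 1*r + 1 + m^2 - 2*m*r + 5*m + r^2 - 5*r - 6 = m^2 + m*(4 - 2*r) + r^2 - 4*r - 5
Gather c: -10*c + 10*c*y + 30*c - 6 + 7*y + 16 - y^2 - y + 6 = c*(10*y + 20) - y^2 + 6*y + 16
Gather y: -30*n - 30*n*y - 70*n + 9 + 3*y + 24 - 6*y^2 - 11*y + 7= -100*n - 6*y^2 + y*(-30*n - 8) + 40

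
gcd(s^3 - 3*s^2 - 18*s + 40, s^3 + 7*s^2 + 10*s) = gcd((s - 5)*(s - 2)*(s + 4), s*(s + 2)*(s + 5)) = 1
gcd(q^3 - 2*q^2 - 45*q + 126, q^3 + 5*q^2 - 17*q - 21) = q^2 + 4*q - 21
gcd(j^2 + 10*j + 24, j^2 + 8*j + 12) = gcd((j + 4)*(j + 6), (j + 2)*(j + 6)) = j + 6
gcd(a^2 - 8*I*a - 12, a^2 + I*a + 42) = a - 6*I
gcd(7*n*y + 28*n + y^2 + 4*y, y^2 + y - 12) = y + 4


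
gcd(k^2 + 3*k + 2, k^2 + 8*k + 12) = k + 2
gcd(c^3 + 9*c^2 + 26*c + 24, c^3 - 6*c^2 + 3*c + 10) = 1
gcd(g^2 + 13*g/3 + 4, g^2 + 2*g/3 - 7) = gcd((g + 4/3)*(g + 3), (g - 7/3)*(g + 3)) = g + 3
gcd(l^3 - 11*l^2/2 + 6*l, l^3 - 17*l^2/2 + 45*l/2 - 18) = l^2 - 11*l/2 + 6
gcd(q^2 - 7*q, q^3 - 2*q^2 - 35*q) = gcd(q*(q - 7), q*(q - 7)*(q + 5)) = q^2 - 7*q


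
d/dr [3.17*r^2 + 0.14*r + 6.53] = 6.34*r + 0.14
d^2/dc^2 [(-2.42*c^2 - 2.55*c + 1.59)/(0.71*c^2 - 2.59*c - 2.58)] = (-11.471186*c^3 - 21.788622*c^2 - 45.569646*c + 29.019126)/(0.357911*c^6 - 3.916857*c^5 + 10.386519*c^4 + 11.092193*c^3 - 37.742562*c^2 - 51.720228*c - 17.173512)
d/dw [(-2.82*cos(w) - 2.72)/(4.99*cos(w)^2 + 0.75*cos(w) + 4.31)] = (-14.0718*cos(w)^2 - 27.1456*cos(w) + 10.1142)*sin(w)/(24.9001*cos(w)^4 + 7.485*cos(w)^3 + 43.5763*cos(w)^2 + 6.465*cos(w) + 18.5761)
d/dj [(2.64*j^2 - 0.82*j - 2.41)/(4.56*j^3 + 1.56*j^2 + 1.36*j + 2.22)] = (-12.0384*j^4 + 7.4784*j^3 + 37.8384*j^2 + 19.2408*j + 1.4572)/(20.7936*j^6 + 14.2272*j^5 + 14.8368*j^4 + 24.4896*j^3 + 8.776*j^2 + 6.0384*j + 4.9284)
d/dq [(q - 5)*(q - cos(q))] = q + (q - 5)*(sin(q) + 1) - cos(q)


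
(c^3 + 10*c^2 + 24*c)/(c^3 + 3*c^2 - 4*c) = (c + 6)/(c - 1)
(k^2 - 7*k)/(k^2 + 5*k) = (k - 7)/(k + 5)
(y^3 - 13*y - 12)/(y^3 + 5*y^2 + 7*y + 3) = (y - 4)/(y + 1)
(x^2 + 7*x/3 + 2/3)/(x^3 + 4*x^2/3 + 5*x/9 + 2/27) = 9*(x + 2)/(9*x^2 + 9*x + 2)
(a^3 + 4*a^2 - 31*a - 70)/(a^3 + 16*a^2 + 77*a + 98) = (a - 5)/(a + 7)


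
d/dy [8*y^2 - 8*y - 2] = 16*y - 8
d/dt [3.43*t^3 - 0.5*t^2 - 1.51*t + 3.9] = 10.29*t^2 - 1.0*t - 1.51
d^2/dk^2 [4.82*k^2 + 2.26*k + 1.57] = 9.64000000000000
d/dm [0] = 0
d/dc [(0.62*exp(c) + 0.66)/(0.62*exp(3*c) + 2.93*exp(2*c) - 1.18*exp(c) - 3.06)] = (-(0.62*exp(c) + 0.66)*(1.86*exp(2*c) + 5.86*exp(c) - 1.18) + 0.3844*exp(3*c) + 1.8166*exp(2*c) - 0.7316*exp(c) - 1.8972)*exp(c)/(0.62*exp(3*c) + 2.93*exp(2*c) - 1.18*exp(c) - 3.06)^2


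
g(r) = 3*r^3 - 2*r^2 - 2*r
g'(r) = 9*r^2 - 4*r - 2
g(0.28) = -0.65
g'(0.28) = -2.41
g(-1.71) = -17.43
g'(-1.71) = 31.16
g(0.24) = -0.55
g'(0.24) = -2.44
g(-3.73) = -176.05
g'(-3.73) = 138.14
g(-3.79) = -184.47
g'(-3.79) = 142.44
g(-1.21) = -5.82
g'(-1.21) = 16.02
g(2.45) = 27.21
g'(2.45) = 42.22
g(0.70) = -1.35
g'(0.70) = -0.39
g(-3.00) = -93.00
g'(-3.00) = 91.00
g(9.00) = 2007.00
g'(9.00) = 691.00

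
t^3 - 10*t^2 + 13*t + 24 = (t - 8)*(t - 3)*(t + 1)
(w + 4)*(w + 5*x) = w^2 + 5*w*x + 4*w + 20*x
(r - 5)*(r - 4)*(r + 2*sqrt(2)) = r^3 - 9*r^2 + 2*sqrt(2)*r^2 - 18*sqrt(2)*r + 20*r + 40*sqrt(2)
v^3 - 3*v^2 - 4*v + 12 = (v - 3)*(v - 2)*(v + 2)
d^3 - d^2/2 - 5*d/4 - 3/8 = (d - 3/2)*(d + 1/2)^2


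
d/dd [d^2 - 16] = 2*d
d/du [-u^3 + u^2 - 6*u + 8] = -3*u^2 + 2*u - 6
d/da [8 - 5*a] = -5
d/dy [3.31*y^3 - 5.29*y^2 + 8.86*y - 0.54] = 9.93*y^2 - 10.58*y + 8.86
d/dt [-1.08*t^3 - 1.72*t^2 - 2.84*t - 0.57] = -3.24*t^2 - 3.44*t - 2.84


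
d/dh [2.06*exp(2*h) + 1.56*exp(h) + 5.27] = (4.12*exp(h) + 1.56)*exp(h)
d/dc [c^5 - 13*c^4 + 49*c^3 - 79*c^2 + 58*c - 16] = 5*c^4 - 52*c^3 + 147*c^2 - 158*c + 58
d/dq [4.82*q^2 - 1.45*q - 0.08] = 9.64*q - 1.45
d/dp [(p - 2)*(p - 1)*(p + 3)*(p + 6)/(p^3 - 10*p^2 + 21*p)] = (p^6 - 20*p^5 + 10*p^4 + 324*p^3 - 615*p^2 + 720*p - 756)/(p^2*(p^4 - 20*p^3 + 142*p^2 - 420*p + 441))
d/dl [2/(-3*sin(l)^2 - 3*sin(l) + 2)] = 6*(2*sin(l) + 1)*cos(l)/(3*sin(l)^2 + 3*sin(l) - 2)^2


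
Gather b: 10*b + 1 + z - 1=10*b + z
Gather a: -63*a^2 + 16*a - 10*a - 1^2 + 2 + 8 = -63*a^2 + 6*a + 9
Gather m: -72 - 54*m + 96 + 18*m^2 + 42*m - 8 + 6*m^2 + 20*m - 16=24*m^2 + 8*m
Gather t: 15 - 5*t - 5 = 10 - 5*t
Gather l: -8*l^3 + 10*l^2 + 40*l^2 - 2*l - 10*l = -8*l^3 + 50*l^2 - 12*l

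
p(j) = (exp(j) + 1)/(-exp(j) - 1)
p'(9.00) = 0.00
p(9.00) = -1.00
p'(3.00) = 0.00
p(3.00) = -1.00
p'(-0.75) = 0.00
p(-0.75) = -1.00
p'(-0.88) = 0.00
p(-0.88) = -1.00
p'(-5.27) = 0.00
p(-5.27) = -1.00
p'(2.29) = 0.00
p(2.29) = -1.00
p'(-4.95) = 0.00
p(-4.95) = -1.00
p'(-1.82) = -0.00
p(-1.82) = -1.00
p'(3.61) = 0.00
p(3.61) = -1.00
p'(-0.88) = 0.00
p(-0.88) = -1.00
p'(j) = exp(j)/(-exp(j) - 1) + (exp(j) + 1)*exp(j)/(-exp(j) - 1)^2 = 0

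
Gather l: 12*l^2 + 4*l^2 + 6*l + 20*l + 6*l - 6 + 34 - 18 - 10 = 16*l^2 + 32*l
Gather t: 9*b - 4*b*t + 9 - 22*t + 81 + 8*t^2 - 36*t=9*b + 8*t^2 + t*(-4*b - 58) + 90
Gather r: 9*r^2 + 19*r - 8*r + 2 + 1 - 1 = 9*r^2 + 11*r + 2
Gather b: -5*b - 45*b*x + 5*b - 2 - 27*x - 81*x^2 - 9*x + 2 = -45*b*x - 81*x^2 - 36*x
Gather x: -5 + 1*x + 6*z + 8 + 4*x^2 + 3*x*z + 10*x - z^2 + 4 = 4*x^2 + x*(3*z + 11) - z^2 + 6*z + 7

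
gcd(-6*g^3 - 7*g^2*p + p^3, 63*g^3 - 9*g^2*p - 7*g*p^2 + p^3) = -3*g + p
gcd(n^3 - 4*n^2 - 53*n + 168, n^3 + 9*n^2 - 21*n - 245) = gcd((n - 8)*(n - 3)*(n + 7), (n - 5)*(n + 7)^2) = n + 7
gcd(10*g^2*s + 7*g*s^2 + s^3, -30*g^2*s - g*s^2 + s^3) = 5*g*s + s^2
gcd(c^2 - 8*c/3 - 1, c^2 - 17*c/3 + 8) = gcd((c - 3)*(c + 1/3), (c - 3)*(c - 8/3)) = c - 3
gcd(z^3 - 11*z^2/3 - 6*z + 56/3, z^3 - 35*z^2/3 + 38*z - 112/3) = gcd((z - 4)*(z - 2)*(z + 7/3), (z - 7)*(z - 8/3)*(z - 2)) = z - 2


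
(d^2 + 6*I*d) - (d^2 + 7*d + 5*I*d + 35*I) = -7*d + I*d - 35*I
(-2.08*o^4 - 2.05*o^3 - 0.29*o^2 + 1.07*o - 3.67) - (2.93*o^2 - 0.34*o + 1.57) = -2.08*o^4 - 2.05*o^3 - 3.22*o^2 + 1.41*o - 5.24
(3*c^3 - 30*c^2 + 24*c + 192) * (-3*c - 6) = -9*c^4 + 72*c^3 + 108*c^2 - 720*c - 1152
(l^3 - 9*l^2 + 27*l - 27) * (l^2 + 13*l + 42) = l^5 + 4*l^4 - 48*l^3 - 54*l^2 + 783*l - 1134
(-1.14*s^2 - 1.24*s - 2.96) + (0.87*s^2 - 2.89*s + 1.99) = -0.27*s^2 - 4.13*s - 0.97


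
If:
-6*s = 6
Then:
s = -1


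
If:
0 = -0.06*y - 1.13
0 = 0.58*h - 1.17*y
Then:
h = -37.99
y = -18.83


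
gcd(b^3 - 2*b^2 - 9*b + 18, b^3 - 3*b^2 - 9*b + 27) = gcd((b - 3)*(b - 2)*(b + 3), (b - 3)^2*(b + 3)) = b^2 - 9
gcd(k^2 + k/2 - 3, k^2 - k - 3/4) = k - 3/2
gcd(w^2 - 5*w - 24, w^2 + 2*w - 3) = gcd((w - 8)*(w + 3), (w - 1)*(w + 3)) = w + 3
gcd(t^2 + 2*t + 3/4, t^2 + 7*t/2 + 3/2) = t + 1/2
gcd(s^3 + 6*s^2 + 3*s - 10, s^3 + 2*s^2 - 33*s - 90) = s + 5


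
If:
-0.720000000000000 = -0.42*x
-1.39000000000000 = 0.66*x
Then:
No Solution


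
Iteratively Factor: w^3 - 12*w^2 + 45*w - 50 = (w - 5)*(w^2 - 7*w + 10) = (w - 5)^2*(w - 2)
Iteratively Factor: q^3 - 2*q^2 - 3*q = (q)*(q^2 - 2*q - 3) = q*(q + 1)*(q - 3)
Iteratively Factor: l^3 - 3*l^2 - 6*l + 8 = (l + 2)*(l^2 - 5*l + 4) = (l - 1)*(l + 2)*(l - 4)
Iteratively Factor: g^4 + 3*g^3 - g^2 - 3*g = (g - 1)*(g^3 + 4*g^2 + 3*g) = (g - 1)*(g + 3)*(g^2 + g) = g*(g - 1)*(g + 3)*(g + 1)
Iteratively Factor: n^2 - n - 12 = (n - 4)*(n + 3)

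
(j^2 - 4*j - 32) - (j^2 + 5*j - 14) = -9*j - 18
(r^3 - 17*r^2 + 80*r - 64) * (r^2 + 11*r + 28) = r^5 - 6*r^4 - 79*r^3 + 340*r^2 + 1536*r - 1792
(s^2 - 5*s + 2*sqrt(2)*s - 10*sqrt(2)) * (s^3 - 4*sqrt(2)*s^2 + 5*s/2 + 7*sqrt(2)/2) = s^5 - 5*s^4 - 2*sqrt(2)*s^4 - 27*s^3/2 + 10*sqrt(2)*s^3 + 17*sqrt(2)*s^2/2 + 135*s^2/2 - 85*sqrt(2)*s/2 + 14*s - 70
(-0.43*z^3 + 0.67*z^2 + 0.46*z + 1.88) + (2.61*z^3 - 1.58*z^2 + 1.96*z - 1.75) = 2.18*z^3 - 0.91*z^2 + 2.42*z + 0.13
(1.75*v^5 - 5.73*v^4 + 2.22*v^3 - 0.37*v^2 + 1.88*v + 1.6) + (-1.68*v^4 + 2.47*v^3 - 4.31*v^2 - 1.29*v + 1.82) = 1.75*v^5 - 7.41*v^4 + 4.69*v^3 - 4.68*v^2 + 0.59*v + 3.42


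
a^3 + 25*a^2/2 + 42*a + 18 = (a + 1/2)*(a + 6)^2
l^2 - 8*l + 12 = (l - 6)*(l - 2)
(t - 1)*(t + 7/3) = t^2 + 4*t/3 - 7/3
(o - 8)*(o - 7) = o^2 - 15*o + 56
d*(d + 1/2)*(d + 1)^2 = d^4 + 5*d^3/2 + 2*d^2 + d/2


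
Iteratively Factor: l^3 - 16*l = (l + 4)*(l^2 - 4*l) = (l - 4)*(l + 4)*(l)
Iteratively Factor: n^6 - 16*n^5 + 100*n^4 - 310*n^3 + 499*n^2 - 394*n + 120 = (n - 1)*(n^5 - 15*n^4 + 85*n^3 - 225*n^2 + 274*n - 120) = (n - 4)*(n - 1)*(n^4 - 11*n^3 + 41*n^2 - 61*n + 30) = (n - 4)*(n - 2)*(n - 1)*(n^3 - 9*n^2 + 23*n - 15) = (n - 4)*(n - 2)*(n - 1)^2*(n^2 - 8*n + 15) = (n - 4)*(n - 3)*(n - 2)*(n - 1)^2*(n - 5)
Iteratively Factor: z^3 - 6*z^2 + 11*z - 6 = (z - 2)*(z^2 - 4*z + 3) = (z - 3)*(z - 2)*(z - 1)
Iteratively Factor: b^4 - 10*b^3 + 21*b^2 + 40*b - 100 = (b - 5)*(b^3 - 5*b^2 - 4*b + 20) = (b - 5)*(b + 2)*(b^2 - 7*b + 10) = (b - 5)*(b - 2)*(b + 2)*(b - 5)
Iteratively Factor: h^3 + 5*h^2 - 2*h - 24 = (h + 4)*(h^2 + h - 6) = (h - 2)*(h + 4)*(h + 3)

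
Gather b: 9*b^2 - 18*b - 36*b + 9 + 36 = 9*b^2 - 54*b + 45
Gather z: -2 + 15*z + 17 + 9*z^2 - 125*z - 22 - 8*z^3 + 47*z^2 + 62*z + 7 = -8*z^3 + 56*z^2 - 48*z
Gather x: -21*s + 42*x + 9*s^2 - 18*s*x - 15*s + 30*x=9*s^2 - 36*s + x*(72 - 18*s)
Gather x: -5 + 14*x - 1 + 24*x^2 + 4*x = 24*x^2 + 18*x - 6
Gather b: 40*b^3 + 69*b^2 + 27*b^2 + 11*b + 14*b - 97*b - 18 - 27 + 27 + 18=40*b^3 + 96*b^2 - 72*b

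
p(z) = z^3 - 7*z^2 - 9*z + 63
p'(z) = 3*z^2 - 14*z - 9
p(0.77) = 52.38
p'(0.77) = -18.00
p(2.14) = 21.48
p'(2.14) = -25.22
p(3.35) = -8.11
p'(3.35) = -22.23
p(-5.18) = -217.20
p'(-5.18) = 144.02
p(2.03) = 24.25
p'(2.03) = -25.06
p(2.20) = 19.97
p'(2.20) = -25.28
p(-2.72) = 15.57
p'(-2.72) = 51.28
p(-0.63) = 65.64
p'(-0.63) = 1.01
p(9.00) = 144.00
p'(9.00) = 108.00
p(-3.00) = 0.00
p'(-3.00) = 60.00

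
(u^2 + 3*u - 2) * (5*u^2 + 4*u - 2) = 5*u^4 + 19*u^3 - 14*u + 4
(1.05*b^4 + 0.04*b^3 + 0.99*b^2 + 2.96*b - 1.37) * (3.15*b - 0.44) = 3.3075*b^5 - 0.336*b^4 + 3.1009*b^3 + 8.8884*b^2 - 5.6179*b + 0.6028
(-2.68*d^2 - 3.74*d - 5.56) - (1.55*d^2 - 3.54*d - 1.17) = -4.23*d^2 - 0.2*d - 4.39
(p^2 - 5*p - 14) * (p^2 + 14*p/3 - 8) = p^4 - p^3/3 - 136*p^2/3 - 76*p/3 + 112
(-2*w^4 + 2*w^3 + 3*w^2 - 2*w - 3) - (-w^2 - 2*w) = -2*w^4 + 2*w^3 + 4*w^2 - 3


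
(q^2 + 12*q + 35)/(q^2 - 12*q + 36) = (q^2 + 12*q + 35)/(q^2 - 12*q + 36)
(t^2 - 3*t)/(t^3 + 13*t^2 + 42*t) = (t - 3)/(t^2 + 13*t + 42)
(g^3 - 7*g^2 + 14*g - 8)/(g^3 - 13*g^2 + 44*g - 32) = (g - 2)/(g - 8)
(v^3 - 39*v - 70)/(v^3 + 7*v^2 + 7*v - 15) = (v^2 - 5*v - 14)/(v^2 + 2*v - 3)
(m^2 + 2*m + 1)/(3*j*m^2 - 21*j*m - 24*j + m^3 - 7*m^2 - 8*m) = (m + 1)/(3*j*m - 24*j + m^2 - 8*m)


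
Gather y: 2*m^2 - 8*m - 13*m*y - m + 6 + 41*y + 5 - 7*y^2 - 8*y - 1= 2*m^2 - 9*m - 7*y^2 + y*(33 - 13*m) + 10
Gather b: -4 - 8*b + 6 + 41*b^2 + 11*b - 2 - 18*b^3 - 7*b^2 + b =-18*b^3 + 34*b^2 + 4*b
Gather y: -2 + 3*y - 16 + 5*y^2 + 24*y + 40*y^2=45*y^2 + 27*y - 18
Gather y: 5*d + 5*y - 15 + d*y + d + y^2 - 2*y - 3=6*d + y^2 + y*(d + 3) - 18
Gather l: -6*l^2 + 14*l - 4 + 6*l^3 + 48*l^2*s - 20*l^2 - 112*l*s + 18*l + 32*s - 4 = 6*l^3 + l^2*(48*s - 26) + l*(32 - 112*s) + 32*s - 8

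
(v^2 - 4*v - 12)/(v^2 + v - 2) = (v - 6)/(v - 1)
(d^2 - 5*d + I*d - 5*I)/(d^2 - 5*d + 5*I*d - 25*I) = (d + I)/(d + 5*I)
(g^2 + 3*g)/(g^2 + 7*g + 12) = g/(g + 4)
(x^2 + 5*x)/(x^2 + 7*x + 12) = x*(x + 5)/(x^2 + 7*x + 12)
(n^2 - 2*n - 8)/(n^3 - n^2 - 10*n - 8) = 1/(n + 1)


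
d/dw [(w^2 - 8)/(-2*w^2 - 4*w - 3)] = 2*(-2*w^2 - 19*w - 16)/(4*w^4 + 16*w^3 + 28*w^2 + 24*w + 9)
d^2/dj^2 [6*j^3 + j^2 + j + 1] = 36*j + 2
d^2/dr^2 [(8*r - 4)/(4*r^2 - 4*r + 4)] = 2*(3*(1 - 2*r)*(r^2 - r + 1) + (2*r - 1)^3)/(r^2 - r + 1)^3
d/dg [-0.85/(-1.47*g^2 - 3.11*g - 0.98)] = (-2.499*g - 2.6435)/(1.47*g^2 + 3.11*g + 0.98)^2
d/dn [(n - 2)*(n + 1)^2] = 3*n^2 - 3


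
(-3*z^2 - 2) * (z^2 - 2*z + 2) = -3*z^4 + 6*z^3 - 8*z^2 + 4*z - 4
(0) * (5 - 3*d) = 0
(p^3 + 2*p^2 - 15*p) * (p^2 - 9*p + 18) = p^5 - 7*p^4 - 15*p^3 + 171*p^2 - 270*p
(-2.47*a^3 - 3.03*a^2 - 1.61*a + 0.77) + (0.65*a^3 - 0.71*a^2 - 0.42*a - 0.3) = -1.82*a^3 - 3.74*a^2 - 2.03*a + 0.47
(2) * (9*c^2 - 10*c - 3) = 18*c^2 - 20*c - 6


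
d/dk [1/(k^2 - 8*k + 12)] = 2*(4 - k)/(k^2 - 8*k + 12)^2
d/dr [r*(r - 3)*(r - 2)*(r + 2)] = 4*r^3 - 9*r^2 - 8*r + 12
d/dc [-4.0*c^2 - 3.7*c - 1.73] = -8.0*c - 3.7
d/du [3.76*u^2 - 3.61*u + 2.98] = 7.52*u - 3.61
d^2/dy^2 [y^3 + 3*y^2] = 6*y + 6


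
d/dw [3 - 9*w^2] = -18*w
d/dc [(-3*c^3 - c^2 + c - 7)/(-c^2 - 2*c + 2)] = 3*(c^4 + 4*c^3 - 5*c^2 - 6*c - 4)/(c^4 + 4*c^3 - 8*c + 4)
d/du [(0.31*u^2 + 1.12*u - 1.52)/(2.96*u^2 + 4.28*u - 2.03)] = (-1.9884*u^2 + 7.7398*u + 4.232)/(8.7616*u^4 + 25.3376*u^3 + 6.3008*u^2 - 17.3768*u + 4.1209)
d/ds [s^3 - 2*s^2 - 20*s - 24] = 3*s^2 - 4*s - 20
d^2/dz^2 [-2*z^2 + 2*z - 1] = -4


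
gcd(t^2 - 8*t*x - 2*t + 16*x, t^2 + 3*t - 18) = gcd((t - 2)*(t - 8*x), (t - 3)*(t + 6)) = 1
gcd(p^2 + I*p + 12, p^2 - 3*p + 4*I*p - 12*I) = p + 4*I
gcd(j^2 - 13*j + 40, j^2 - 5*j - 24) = j - 8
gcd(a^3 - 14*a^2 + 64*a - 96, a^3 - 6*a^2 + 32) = a^2 - 8*a + 16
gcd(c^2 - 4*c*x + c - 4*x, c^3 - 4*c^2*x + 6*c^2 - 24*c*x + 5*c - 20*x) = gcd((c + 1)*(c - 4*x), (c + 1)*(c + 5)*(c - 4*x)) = -c^2 + 4*c*x - c + 4*x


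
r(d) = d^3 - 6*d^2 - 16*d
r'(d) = 3*d^2 - 12*d - 16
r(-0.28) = 3.99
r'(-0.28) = -12.40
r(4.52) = -102.56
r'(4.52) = -8.95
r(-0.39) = 5.27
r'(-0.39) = -10.86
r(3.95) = -95.19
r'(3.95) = -16.59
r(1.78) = -41.85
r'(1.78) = -27.85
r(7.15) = -55.61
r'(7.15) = 51.57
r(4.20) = -98.95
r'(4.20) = -13.48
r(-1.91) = 1.70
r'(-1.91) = 17.86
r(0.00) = 0.00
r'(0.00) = -16.00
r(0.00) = 0.00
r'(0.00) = -16.00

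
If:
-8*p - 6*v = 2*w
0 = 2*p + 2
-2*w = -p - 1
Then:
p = -1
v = 4/3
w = 0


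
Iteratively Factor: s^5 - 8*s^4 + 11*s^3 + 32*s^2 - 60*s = (s - 3)*(s^4 - 5*s^3 - 4*s^2 + 20*s) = (s - 3)*(s + 2)*(s^3 - 7*s^2 + 10*s) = (s - 5)*(s - 3)*(s + 2)*(s^2 - 2*s) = s*(s - 5)*(s - 3)*(s + 2)*(s - 2)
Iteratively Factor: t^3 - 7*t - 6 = (t - 3)*(t^2 + 3*t + 2) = (t - 3)*(t + 1)*(t + 2)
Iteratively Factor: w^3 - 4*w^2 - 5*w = (w - 5)*(w^2 + w) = (w - 5)*(w + 1)*(w)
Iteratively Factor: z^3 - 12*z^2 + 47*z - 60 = (z - 5)*(z^2 - 7*z + 12) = (z - 5)*(z - 3)*(z - 4)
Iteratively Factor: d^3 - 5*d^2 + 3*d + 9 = (d - 3)*(d^2 - 2*d - 3) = (d - 3)^2*(d + 1)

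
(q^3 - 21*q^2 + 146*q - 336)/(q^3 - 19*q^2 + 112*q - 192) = (q^2 - 13*q + 42)/(q^2 - 11*q + 24)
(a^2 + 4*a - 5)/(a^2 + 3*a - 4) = (a + 5)/(a + 4)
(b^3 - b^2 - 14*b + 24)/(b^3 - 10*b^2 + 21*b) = (b^2 + 2*b - 8)/(b*(b - 7))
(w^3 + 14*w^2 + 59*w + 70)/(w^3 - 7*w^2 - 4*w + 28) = (w^2 + 12*w + 35)/(w^2 - 9*w + 14)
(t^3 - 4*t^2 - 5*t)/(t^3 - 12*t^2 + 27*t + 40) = t/(t - 8)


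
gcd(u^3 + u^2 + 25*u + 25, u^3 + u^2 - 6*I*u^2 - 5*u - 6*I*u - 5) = u^2 + u*(1 - 5*I) - 5*I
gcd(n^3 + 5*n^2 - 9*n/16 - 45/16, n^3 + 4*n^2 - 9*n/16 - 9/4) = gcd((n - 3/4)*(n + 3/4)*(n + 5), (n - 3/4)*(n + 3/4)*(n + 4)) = n^2 - 9/16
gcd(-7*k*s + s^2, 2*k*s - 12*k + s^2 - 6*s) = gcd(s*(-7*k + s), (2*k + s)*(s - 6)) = 1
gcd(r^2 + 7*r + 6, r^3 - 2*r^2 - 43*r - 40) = r + 1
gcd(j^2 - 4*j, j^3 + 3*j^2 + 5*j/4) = j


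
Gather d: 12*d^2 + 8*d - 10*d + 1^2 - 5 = 12*d^2 - 2*d - 4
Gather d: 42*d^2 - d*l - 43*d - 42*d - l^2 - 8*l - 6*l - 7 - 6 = 42*d^2 + d*(-l - 85) - l^2 - 14*l - 13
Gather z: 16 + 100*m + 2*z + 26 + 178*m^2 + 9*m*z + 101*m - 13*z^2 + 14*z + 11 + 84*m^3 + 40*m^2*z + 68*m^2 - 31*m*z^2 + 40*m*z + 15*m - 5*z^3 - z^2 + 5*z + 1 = 84*m^3 + 246*m^2 + 216*m - 5*z^3 + z^2*(-31*m - 14) + z*(40*m^2 + 49*m + 21) + 54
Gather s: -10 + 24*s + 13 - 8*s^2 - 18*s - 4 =-8*s^2 + 6*s - 1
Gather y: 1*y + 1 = y + 1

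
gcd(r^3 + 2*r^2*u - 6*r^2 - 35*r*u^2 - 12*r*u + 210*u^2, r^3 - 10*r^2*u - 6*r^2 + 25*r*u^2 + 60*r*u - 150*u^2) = r^2 - 5*r*u - 6*r + 30*u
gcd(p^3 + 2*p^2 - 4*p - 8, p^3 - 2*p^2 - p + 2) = p - 2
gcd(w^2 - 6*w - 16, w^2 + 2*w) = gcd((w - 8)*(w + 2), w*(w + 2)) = w + 2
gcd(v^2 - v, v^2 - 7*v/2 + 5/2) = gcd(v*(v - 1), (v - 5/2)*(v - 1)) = v - 1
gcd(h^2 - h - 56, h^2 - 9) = 1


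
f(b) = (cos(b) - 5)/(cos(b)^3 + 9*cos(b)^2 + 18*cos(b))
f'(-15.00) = 0.21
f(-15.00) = 0.65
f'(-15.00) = 0.21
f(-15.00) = 0.65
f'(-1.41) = 10.62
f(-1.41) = -1.55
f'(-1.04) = 0.88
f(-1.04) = -0.39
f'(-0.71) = 0.28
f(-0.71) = -0.22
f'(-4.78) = -60.64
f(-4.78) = -3.92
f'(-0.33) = 0.09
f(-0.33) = -0.16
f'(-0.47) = 0.14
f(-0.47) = -0.17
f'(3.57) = 0.06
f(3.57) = 0.61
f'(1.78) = -6.21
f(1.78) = 1.55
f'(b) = (cos(b) - 5)*(3*sin(b)*cos(b)^2 + 18*sin(b)*cos(b) + 18*sin(b))/(cos(b)^3 + 9*cos(b)^2 + 18*cos(b))^2 - sin(b)/(cos(b)^3 + 9*cos(b)^2 + 18*cos(b)) = 2*(cos(b)^3 - 3*cos(b)^2 - 45*cos(b) - 45)*sin(b)/((cos(b) + 3)^2*(cos(b) + 6)^2*cos(b)^2)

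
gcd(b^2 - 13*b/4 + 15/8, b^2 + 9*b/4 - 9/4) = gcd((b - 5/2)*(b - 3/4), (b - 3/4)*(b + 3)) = b - 3/4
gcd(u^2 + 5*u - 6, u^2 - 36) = u + 6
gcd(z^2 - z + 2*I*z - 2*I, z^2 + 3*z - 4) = z - 1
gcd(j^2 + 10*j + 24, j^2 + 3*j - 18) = j + 6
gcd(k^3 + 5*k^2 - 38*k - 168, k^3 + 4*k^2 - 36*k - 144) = k^2 - 2*k - 24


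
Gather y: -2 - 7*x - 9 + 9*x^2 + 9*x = 9*x^2 + 2*x - 11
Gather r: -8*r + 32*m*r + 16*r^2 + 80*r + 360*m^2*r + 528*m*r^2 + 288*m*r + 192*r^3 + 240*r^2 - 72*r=192*r^3 + r^2*(528*m + 256) + r*(360*m^2 + 320*m)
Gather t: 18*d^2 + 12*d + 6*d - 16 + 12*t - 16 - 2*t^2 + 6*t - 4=18*d^2 + 18*d - 2*t^2 + 18*t - 36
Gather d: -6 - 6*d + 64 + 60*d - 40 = 54*d + 18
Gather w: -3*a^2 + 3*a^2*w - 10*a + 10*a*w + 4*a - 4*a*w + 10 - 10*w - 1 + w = -3*a^2 - 6*a + w*(3*a^2 + 6*a - 9) + 9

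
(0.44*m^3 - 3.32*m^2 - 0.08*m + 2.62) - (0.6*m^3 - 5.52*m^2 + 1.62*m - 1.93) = -0.16*m^3 + 2.2*m^2 - 1.7*m + 4.55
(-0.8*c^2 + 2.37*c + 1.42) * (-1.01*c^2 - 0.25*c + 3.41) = 0.808*c^4 - 2.1937*c^3 - 4.7547*c^2 + 7.7267*c + 4.8422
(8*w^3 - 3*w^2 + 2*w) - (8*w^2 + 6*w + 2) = 8*w^3 - 11*w^2 - 4*w - 2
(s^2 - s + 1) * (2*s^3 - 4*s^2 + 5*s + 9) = 2*s^5 - 6*s^4 + 11*s^3 - 4*s + 9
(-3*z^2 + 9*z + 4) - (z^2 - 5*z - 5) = -4*z^2 + 14*z + 9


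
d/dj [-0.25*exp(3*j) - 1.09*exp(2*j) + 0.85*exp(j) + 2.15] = (-0.75*exp(2*j) - 2.18*exp(j) + 0.85)*exp(j)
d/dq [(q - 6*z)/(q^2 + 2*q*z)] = (q*(q + 2*z) - 2*(q - 6*z)*(q + z))/(q^2*(q + 2*z)^2)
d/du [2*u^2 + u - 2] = 4*u + 1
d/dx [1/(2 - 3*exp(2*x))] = 6*exp(2*x)/(3*exp(2*x) - 2)^2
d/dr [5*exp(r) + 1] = 5*exp(r)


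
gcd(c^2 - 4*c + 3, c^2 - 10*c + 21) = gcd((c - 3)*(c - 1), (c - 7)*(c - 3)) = c - 3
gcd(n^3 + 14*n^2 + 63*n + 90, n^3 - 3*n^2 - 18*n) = n + 3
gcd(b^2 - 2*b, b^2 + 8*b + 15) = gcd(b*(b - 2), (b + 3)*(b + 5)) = 1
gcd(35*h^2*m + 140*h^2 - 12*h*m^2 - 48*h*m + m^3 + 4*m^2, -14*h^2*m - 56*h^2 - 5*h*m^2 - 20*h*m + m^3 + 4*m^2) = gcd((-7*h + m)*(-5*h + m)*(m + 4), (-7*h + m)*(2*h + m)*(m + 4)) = 7*h*m + 28*h - m^2 - 4*m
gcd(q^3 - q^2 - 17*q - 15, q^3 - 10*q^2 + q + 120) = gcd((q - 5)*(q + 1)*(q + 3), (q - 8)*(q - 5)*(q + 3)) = q^2 - 2*q - 15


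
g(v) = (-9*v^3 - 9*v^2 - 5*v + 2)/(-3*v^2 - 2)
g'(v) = 6*v*(-9*v^3 - 9*v^2 - 5*v + 2)/(-3*v^2 - 2)^2 + (-27*v^2 - 18*v - 5)/(-3*v^2 - 2)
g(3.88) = 14.39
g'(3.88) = 3.10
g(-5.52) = -13.59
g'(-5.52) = 2.98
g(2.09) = 8.60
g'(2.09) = 3.49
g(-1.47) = -2.18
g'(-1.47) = 2.08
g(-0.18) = -1.27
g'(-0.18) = 0.60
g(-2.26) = -4.11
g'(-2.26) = 2.68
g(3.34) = 12.70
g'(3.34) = 3.15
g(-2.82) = -5.66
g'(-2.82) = 2.83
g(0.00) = -1.00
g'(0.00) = 2.50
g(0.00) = -1.00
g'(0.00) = 2.50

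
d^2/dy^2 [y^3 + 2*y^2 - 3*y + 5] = 6*y + 4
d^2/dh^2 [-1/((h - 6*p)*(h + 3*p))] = 2*(-(h - 6*p)^2 - (h - 6*p)*(h + 3*p) - (h + 3*p)^2)/((h - 6*p)^3*(h + 3*p)^3)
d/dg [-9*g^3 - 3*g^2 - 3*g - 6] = -27*g^2 - 6*g - 3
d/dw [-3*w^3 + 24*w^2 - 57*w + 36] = -9*w^2 + 48*w - 57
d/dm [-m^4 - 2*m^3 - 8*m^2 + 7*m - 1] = -4*m^3 - 6*m^2 - 16*m + 7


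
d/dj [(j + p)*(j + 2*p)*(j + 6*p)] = 3*j^2 + 18*j*p + 20*p^2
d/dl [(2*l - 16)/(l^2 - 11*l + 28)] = 2*(-l^2 + 16*l - 60)/(l^4 - 22*l^3 + 177*l^2 - 616*l + 784)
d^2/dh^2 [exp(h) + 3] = exp(h)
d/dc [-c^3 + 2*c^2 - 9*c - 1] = -3*c^2 + 4*c - 9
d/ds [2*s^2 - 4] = 4*s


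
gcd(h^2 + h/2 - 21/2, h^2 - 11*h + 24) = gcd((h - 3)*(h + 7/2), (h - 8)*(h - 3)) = h - 3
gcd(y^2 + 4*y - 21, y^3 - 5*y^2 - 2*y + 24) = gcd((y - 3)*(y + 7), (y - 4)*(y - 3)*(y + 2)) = y - 3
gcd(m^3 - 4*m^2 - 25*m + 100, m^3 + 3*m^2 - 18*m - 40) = m^2 + m - 20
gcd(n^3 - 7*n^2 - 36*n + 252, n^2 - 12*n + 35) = n - 7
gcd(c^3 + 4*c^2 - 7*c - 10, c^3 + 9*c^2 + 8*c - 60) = c^2 + 3*c - 10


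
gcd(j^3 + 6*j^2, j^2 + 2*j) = j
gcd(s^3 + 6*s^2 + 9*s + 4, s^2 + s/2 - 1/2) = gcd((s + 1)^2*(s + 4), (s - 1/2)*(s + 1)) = s + 1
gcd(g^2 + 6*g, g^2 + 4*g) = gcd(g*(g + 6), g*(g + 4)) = g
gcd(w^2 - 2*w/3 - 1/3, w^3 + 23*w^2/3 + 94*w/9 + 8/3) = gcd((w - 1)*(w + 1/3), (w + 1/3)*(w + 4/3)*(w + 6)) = w + 1/3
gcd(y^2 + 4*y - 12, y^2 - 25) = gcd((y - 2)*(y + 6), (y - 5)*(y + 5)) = 1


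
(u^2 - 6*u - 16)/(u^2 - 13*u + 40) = (u + 2)/(u - 5)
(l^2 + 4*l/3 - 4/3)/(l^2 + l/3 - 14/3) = (3*l^2 + 4*l - 4)/(3*l^2 + l - 14)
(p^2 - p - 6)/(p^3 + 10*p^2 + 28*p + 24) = (p - 3)/(p^2 + 8*p + 12)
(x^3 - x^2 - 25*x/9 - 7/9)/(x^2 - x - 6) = (-x^3 + x^2 + 25*x/9 + 7/9)/(-x^2 + x + 6)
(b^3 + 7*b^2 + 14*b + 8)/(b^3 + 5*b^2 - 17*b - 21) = (b^2 + 6*b + 8)/(b^2 + 4*b - 21)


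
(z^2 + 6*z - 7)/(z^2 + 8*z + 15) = (z^2 + 6*z - 7)/(z^2 + 8*z + 15)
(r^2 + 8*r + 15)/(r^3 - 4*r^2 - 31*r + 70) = (r + 3)/(r^2 - 9*r + 14)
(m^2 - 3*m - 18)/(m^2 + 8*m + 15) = (m - 6)/(m + 5)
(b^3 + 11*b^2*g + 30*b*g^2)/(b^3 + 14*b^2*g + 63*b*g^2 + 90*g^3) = b/(b + 3*g)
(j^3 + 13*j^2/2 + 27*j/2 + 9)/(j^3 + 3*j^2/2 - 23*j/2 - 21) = (2*j + 3)/(2*j - 7)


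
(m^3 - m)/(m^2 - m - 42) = (m^3 - m)/(m^2 - m - 42)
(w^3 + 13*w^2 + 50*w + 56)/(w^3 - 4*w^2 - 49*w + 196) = (w^2 + 6*w + 8)/(w^2 - 11*w + 28)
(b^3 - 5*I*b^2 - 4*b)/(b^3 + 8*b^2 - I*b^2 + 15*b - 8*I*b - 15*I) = b*(b - 4*I)/(b^2 + 8*b + 15)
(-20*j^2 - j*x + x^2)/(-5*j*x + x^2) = (4*j + x)/x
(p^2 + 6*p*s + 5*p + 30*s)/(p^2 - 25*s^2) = (p^2 + 6*p*s + 5*p + 30*s)/(p^2 - 25*s^2)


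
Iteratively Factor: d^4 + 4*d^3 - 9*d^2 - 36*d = (d)*(d^3 + 4*d^2 - 9*d - 36) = d*(d + 4)*(d^2 - 9) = d*(d - 3)*(d + 4)*(d + 3)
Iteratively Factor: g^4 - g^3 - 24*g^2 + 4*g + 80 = (g - 2)*(g^3 + g^2 - 22*g - 40) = (g - 5)*(g - 2)*(g^2 + 6*g + 8) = (g - 5)*(g - 2)*(g + 4)*(g + 2)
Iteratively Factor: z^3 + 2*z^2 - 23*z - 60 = (z - 5)*(z^2 + 7*z + 12) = (z - 5)*(z + 4)*(z + 3)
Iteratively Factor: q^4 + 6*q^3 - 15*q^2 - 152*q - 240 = (q + 3)*(q^3 + 3*q^2 - 24*q - 80) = (q + 3)*(q + 4)*(q^2 - q - 20) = (q - 5)*(q + 3)*(q + 4)*(q + 4)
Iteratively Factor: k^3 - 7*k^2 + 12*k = (k)*(k^2 - 7*k + 12) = k*(k - 3)*(k - 4)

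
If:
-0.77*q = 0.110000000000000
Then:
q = -0.14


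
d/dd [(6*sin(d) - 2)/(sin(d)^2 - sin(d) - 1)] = 2*(2*sin(d) + 3*cos(d)^2 - 7)*cos(d)/(sin(d) + cos(d)^2)^2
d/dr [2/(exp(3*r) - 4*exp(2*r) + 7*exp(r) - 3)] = (-6*exp(2*r) + 16*exp(r) - 14)*exp(r)/(exp(3*r) - 4*exp(2*r) + 7*exp(r) - 3)^2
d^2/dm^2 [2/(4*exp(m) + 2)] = (4*exp(m) - 2)*exp(m)/(2*exp(m) + 1)^3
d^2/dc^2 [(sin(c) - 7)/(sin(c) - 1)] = 6*(sin(c) + 2)/(sin(c) - 1)^2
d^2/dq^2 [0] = 0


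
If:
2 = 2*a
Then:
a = 1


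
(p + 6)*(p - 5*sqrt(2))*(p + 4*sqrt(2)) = p^3 - sqrt(2)*p^2 + 6*p^2 - 40*p - 6*sqrt(2)*p - 240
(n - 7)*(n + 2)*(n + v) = n^3 + n^2*v - 5*n^2 - 5*n*v - 14*n - 14*v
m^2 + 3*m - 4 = (m - 1)*(m + 4)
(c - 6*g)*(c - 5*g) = c^2 - 11*c*g + 30*g^2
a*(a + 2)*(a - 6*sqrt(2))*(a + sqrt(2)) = a^4 - 5*sqrt(2)*a^3 + 2*a^3 - 10*sqrt(2)*a^2 - 12*a^2 - 24*a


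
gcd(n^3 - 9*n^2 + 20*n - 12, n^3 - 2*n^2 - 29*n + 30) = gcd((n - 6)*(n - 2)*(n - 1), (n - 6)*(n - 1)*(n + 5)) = n^2 - 7*n + 6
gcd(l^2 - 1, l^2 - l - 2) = l + 1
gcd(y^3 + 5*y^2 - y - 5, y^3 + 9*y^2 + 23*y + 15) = y^2 + 6*y + 5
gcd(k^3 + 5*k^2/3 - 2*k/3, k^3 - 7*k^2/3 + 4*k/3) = k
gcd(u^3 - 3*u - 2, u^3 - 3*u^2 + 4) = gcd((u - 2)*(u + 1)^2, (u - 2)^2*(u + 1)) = u^2 - u - 2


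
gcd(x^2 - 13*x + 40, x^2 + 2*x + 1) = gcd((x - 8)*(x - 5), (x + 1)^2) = 1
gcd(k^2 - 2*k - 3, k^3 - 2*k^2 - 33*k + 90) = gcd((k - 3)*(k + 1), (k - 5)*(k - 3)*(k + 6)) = k - 3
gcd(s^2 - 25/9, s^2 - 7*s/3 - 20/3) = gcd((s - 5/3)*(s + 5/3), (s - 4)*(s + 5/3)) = s + 5/3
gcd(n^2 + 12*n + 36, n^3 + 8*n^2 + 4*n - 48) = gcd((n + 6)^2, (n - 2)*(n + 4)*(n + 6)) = n + 6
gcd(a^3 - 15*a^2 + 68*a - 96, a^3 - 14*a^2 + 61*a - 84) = a^2 - 7*a + 12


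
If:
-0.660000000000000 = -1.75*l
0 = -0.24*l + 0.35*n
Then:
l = 0.38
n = 0.26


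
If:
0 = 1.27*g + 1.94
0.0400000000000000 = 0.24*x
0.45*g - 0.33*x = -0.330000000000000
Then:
No Solution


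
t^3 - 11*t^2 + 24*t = t*(t - 8)*(t - 3)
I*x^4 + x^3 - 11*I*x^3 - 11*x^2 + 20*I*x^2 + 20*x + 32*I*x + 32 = (x - 8)*(x - 4)*(x - I)*(I*x + I)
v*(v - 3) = v^2 - 3*v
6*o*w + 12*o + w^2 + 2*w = (6*o + w)*(w + 2)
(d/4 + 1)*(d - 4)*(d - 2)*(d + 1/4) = d^4/4 - 7*d^3/16 - 33*d^2/8 + 7*d + 2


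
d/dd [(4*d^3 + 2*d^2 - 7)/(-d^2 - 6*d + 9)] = 2*(-2*d^4 - 24*d^3 + 48*d^2 + 11*d - 21)/(d^4 + 12*d^3 + 18*d^2 - 108*d + 81)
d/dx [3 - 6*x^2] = -12*x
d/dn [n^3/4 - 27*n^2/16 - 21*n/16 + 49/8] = 3*n^2/4 - 27*n/8 - 21/16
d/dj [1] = 0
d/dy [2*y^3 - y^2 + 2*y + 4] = 6*y^2 - 2*y + 2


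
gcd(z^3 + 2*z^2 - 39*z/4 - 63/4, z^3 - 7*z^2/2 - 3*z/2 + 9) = z^2 - 3*z/2 - 9/2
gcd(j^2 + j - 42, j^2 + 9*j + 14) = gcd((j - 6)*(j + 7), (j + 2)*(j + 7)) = j + 7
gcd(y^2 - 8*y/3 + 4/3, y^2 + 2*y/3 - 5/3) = 1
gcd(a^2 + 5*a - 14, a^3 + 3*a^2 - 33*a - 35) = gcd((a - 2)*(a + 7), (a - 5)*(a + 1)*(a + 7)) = a + 7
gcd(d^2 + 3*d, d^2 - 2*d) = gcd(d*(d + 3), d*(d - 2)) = d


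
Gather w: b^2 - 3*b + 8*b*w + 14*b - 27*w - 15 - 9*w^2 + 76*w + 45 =b^2 + 11*b - 9*w^2 + w*(8*b + 49) + 30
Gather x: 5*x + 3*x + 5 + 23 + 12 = 8*x + 40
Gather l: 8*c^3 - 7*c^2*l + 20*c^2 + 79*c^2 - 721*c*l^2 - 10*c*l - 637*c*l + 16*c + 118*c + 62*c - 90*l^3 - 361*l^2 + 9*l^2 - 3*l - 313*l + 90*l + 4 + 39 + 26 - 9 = 8*c^3 + 99*c^2 + 196*c - 90*l^3 + l^2*(-721*c - 352) + l*(-7*c^2 - 647*c - 226) + 60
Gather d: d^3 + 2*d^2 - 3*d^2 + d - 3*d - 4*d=d^3 - d^2 - 6*d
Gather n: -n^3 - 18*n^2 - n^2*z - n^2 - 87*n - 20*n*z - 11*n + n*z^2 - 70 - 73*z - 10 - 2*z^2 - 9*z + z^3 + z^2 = -n^3 + n^2*(-z - 19) + n*(z^2 - 20*z - 98) + z^3 - z^2 - 82*z - 80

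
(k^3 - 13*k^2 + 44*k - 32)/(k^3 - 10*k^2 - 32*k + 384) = (k^2 - 5*k + 4)/(k^2 - 2*k - 48)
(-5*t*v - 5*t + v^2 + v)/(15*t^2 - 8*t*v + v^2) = (-v - 1)/(3*t - v)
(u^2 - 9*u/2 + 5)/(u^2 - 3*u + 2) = (u - 5/2)/(u - 1)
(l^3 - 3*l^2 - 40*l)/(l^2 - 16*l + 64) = l*(l + 5)/(l - 8)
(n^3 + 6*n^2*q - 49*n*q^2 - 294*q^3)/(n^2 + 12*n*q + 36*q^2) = (n^2 - 49*q^2)/(n + 6*q)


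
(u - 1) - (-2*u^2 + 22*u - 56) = 2*u^2 - 21*u + 55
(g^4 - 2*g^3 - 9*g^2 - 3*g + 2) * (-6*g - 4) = -6*g^5 + 8*g^4 + 62*g^3 + 54*g^2 - 8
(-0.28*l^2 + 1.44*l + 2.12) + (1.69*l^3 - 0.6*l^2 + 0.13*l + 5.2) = 1.69*l^3 - 0.88*l^2 + 1.57*l + 7.32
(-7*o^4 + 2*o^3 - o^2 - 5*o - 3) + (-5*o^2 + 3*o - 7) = -7*o^4 + 2*o^3 - 6*o^2 - 2*o - 10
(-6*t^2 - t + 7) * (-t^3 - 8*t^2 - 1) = 6*t^5 + 49*t^4 + t^3 - 50*t^2 + t - 7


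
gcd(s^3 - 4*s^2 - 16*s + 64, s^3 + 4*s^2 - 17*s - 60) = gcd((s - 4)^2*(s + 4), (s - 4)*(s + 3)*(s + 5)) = s - 4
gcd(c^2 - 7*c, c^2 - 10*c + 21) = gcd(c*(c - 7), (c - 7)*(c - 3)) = c - 7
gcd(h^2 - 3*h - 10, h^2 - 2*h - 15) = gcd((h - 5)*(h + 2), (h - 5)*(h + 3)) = h - 5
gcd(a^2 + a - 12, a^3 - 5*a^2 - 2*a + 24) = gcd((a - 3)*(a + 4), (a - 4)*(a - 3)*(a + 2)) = a - 3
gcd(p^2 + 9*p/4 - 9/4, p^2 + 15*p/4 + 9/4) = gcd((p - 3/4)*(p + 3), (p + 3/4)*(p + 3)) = p + 3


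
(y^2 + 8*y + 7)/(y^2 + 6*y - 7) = (y + 1)/(y - 1)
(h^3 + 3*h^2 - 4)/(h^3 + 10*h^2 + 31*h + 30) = (h^2 + h - 2)/(h^2 + 8*h + 15)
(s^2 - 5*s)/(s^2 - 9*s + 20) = s/(s - 4)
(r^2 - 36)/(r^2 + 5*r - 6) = (r - 6)/(r - 1)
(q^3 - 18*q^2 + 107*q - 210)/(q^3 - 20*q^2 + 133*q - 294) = (q - 5)/(q - 7)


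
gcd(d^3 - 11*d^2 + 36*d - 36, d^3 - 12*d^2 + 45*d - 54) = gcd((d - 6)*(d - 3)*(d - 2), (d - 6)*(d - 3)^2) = d^2 - 9*d + 18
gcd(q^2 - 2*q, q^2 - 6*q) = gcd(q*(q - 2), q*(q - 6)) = q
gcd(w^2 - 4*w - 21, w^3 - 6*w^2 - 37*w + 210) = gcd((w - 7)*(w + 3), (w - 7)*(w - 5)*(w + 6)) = w - 7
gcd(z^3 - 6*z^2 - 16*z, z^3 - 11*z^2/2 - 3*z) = z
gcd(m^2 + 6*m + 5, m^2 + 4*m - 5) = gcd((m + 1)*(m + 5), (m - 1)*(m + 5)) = m + 5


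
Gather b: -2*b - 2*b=-4*b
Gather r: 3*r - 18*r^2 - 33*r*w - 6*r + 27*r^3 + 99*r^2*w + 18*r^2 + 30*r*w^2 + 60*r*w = 27*r^3 + 99*r^2*w + r*(30*w^2 + 27*w - 3)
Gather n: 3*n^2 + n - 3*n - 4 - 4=3*n^2 - 2*n - 8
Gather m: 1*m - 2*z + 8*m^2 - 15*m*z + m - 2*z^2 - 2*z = 8*m^2 + m*(2 - 15*z) - 2*z^2 - 4*z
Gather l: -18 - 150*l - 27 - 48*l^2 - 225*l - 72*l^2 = -120*l^2 - 375*l - 45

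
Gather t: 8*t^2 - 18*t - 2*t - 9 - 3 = 8*t^2 - 20*t - 12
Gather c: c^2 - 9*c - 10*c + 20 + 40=c^2 - 19*c + 60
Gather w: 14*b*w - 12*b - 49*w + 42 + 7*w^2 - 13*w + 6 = -12*b + 7*w^2 + w*(14*b - 62) + 48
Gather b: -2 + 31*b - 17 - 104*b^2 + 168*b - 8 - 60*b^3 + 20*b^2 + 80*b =-60*b^3 - 84*b^2 + 279*b - 27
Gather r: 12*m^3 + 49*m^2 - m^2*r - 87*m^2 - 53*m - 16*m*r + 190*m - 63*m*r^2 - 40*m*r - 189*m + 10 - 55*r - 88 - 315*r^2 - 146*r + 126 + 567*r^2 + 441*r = 12*m^3 - 38*m^2 - 52*m + r^2*(252 - 63*m) + r*(-m^2 - 56*m + 240) + 48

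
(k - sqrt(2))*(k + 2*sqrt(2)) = k^2 + sqrt(2)*k - 4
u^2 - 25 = (u - 5)*(u + 5)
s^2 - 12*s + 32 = (s - 8)*(s - 4)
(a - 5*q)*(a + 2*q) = a^2 - 3*a*q - 10*q^2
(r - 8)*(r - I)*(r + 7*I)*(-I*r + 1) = -I*r^4 + 7*r^3 + 8*I*r^3 - 56*r^2 - I*r^2 + 7*r + 8*I*r - 56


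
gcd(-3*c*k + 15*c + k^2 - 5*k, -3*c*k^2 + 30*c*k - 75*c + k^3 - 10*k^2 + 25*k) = 3*c*k - 15*c - k^2 + 5*k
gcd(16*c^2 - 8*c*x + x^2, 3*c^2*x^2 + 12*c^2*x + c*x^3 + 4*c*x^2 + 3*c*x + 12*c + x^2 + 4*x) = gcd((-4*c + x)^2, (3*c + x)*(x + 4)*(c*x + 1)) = 1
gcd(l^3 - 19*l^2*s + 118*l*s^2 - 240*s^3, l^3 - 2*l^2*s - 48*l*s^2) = -l + 8*s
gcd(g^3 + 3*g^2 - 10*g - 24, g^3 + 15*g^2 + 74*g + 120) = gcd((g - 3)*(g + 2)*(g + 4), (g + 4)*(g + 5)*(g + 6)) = g + 4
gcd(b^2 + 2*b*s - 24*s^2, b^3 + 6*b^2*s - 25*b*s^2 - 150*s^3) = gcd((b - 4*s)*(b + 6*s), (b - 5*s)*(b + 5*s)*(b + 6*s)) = b + 6*s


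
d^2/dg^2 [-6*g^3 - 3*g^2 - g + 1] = -36*g - 6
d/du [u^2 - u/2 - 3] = 2*u - 1/2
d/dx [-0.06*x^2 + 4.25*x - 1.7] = 4.25 - 0.12*x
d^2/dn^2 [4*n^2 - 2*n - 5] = 8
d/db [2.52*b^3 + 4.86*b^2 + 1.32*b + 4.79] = 7.56*b^2 + 9.72*b + 1.32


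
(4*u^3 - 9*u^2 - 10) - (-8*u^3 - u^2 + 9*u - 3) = 12*u^3 - 8*u^2 - 9*u - 7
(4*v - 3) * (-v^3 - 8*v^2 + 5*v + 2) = -4*v^4 - 29*v^3 + 44*v^2 - 7*v - 6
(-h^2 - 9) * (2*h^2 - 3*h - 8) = -2*h^4 + 3*h^3 - 10*h^2 + 27*h + 72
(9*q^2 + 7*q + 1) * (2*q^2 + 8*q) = 18*q^4 + 86*q^3 + 58*q^2 + 8*q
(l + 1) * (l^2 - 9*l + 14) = l^3 - 8*l^2 + 5*l + 14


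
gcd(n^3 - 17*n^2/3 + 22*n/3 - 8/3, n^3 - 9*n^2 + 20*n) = n - 4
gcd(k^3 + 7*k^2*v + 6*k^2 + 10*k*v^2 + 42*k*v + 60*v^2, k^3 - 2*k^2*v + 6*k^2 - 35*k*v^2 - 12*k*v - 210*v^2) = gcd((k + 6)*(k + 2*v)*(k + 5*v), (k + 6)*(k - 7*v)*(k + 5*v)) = k^2 + 5*k*v + 6*k + 30*v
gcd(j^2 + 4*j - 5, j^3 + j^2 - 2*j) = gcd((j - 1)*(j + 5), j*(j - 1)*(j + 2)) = j - 1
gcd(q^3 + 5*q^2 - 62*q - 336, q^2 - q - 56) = q^2 - q - 56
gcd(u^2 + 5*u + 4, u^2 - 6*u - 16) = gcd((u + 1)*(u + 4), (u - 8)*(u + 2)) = 1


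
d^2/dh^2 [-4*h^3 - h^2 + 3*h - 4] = -24*h - 2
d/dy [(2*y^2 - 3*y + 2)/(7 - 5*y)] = (-10*y^2 + 28*y - 11)/(25*y^2 - 70*y + 49)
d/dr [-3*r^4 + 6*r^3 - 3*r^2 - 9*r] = -12*r^3 + 18*r^2 - 6*r - 9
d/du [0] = 0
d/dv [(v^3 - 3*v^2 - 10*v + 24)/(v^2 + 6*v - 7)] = (v^4 + 12*v^3 - 29*v^2 - 6*v - 74)/(v^4 + 12*v^3 + 22*v^2 - 84*v + 49)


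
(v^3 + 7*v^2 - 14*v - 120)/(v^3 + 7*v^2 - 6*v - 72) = (v^2 + v - 20)/(v^2 + v - 12)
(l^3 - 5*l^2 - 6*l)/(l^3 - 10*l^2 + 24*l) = (l + 1)/(l - 4)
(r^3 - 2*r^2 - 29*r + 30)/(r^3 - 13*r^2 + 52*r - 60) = (r^2 + 4*r - 5)/(r^2 - 7*r + 10)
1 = 1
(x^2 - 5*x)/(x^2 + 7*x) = (x - 5)/(x + 7)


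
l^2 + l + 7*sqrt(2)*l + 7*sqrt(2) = (l + 1)*(l + 7*sqrt(2))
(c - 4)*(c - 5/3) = c^2 - 17*c/3 + 20/3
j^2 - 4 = (j - 2)*(j + 2)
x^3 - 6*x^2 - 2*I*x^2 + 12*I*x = x*(x - 6)*(x - 2*I)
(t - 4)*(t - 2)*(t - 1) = t^3 - 7*t^2 + 14*t - 8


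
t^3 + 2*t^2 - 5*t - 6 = (t - 2)*(t + 1)*(t + 3)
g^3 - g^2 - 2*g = g*(g - 2)*(g + 1)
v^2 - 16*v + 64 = (v - 8)^2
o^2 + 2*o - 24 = (o - 4)*(o + 6)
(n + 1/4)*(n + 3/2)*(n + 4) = n^3 + 23*n^2/4 + 59*n/8 + 3/2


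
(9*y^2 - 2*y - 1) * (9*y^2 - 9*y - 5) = 81*y^4 - 99*y^3 - 36*y^2 + 19*y + 5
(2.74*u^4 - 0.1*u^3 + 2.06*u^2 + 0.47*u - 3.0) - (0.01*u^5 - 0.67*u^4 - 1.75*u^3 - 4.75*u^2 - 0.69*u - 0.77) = -0.01*u^5 + 3.41*u^4 + 1.65*u^3 + 6.81*u^2 + 1.16*u - 2.23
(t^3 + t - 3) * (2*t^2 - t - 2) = 2*t^5 - t^4 - 7*t^2 + t + 6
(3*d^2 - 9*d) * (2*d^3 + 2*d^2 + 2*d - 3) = 6*d^5 - 12*d^4 - 12*d^3 - 27*d^2 + 27*d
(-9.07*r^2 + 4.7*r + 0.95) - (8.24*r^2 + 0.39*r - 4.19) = -17.31*r^2 + 4.31*r + 5.14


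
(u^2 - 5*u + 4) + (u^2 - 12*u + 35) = 2*u^2 - 17*u + 39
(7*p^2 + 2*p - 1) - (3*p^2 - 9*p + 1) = 4*p^2 + 11*p - 2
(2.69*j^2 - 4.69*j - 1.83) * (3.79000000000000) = 10.1951*j^2 - 17.7751*j - 6.9357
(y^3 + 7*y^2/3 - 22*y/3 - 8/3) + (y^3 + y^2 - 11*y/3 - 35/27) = 2*y^3 + 10*y^2/3 - 11*y - 107/27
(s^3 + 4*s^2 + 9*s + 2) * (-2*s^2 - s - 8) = -2*s^5 - 9*s^4 - 30*s^3 - 45*s^2 - 74*s - 16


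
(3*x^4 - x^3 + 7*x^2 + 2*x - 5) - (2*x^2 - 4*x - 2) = 3*x^4 - x^3 + 5*x^2 + 6*x - 3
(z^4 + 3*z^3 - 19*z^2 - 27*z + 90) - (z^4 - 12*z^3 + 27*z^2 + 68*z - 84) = 15*z^3 - 46*z^2 - 95*z + 174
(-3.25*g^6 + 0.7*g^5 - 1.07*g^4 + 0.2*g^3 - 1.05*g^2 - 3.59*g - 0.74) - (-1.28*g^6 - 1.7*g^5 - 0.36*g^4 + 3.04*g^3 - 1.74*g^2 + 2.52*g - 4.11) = -1.97*g^6 + 2.4*g^5 - 0.71*g^4 - 2.84*g^3 + 0.69*g^2 - 6.11*g + 3.37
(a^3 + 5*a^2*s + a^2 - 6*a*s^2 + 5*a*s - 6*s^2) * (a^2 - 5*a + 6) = a^5 + 5*a^4*s - 4*a^4 - 6*a^3*s^2 - 20*a^3*s + a^3 + 24*a^2*s^2 + 5*a^2*s + 6*a^2 - 6*a*s^2 + 30*a*s - 36*s^2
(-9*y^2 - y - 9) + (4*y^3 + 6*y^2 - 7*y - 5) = 4*y^3 - 3*y^2 - 8*y - 14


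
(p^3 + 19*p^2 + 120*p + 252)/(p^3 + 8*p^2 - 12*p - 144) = (p + 7)/(p - 4)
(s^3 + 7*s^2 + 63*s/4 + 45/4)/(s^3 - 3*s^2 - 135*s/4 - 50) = (2*s^2 + 9*s + 9)/(2*s^2 - 11*s - 40)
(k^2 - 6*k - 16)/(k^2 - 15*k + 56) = (k + 2)/(k - 7)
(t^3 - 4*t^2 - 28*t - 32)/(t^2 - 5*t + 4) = (t^3 - 4*t^2 - 28*t - 32)/(t^2 - 5*t + 4)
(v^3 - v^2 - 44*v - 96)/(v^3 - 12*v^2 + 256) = (v + 3)/(v - 8)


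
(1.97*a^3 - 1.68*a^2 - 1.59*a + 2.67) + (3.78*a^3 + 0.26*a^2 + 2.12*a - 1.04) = 5.75*a^3 - 1.42*a^2 + 0.53*a + 1.63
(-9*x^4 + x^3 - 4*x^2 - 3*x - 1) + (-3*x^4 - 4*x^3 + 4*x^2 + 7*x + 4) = -12*x^4 - 3*x^3 + 4*x + 3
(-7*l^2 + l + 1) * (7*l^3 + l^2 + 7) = -49*l^5 + 8*l^3 - 48*l^2 + 7*l + 7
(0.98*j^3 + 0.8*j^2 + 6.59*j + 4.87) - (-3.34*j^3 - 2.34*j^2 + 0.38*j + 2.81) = 4.32*j^3 + 3.14*j^2 + 6.21*j + 2.06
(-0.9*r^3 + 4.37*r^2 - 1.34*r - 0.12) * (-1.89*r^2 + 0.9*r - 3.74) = 1.701*r^5 - 9.0693*r^4 + 9.8316*r^3 - 17.323*r^2 + 4.9036*r + 0.4488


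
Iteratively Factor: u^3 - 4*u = (u - 2)*(u^2 + 2*u) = (u - 2)*(u + 2)*(u)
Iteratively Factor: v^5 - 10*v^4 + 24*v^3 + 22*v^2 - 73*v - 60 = (v - 5)*(v^4 - 5*v^3 - v^2 + 17*v + 12) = (v - 5)*(v - 3)*(v^3 - 2*v^2 - 7*v - 4) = (v - 5)*(v - 4)*(v - 3)*(v^2 + 2*v + 1) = (v - 5)*(v - 4)*(v - 3)*(v + 1)*(v + 1)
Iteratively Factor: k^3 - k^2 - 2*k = (k - 2)*(k^2 + k) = k*(k - 2)*(k + 1)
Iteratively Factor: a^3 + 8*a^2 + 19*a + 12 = (a + 3)*(a^2 + 5*a + 4) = (a + 1)*(a + 3)*(a + 4)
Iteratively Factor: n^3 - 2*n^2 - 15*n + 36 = (n - 3)*(n^2 + n - 12) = (n - 3)^2*(n + 4)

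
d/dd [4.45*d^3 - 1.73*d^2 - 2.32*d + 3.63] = 13.35*d^2 - 3.46*d - 2.32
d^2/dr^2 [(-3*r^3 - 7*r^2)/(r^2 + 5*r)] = -80/(r^3 + 15*r^2 + 75*r + 125)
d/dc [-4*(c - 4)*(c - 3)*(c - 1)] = -12*c^2 + 64*c - 76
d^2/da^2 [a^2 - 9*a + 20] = 2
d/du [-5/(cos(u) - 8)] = -5*sin(u)/(cos(u) - 8)^2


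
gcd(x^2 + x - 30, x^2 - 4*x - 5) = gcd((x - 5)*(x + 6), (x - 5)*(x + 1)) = x - 5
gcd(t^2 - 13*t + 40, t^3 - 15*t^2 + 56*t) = t - 8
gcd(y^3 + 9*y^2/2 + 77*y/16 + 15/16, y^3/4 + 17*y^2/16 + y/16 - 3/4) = 1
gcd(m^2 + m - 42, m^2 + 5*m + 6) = 1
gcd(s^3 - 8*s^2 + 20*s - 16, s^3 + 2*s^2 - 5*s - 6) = s - 2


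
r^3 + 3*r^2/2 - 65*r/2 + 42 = (r - 4)*(r - 3/2)*(r + 7)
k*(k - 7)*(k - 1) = k^3 - 8*k^2 + 7*k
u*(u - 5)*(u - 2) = u^3 - 7*u^2 + 10*u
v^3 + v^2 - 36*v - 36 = (v - 6)*(v + 1)*(v + 6)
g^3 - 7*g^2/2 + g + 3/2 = (g - 3)*(g - 1)*(g + 1/2)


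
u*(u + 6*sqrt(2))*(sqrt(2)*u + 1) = sqrt(2)*u^3 + 13*u^2 + 6*sqrt(2)*u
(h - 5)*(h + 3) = h^2 - 2*h - 15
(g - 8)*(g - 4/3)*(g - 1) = g^3 - 31*g^2/3 + 20*g - 32/3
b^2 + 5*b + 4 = (b + 1)*(b + 4)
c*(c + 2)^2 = c^3 + 4*c^2 + 4*c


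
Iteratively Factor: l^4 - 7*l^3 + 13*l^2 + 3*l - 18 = (l - 3)*(l^3 - 4*l^2 + l + 6) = (l - 3)^2*(l^2 - l - 2) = (l - 3)^2*(l - 2)*(l + 1)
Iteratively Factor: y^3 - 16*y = (y - 4)*(y^2 + 4*y) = (y - 4)*(y + 4)*(y)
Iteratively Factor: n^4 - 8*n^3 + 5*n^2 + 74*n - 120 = (n + 3)*(n^3 - 11*n^2 + 38*n - 40) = (n - 5)*(n + 3)*(n^2 - 6*n + 8) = (n - 5)*(n - 2)*(n + 3)*(n - 4)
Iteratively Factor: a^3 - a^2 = (a)*(a^2 - a) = a^2*(a - 1)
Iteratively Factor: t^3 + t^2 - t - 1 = (t - 1)*(t^2 + 2*t + 1) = (t - 1)*(t + 1)*(t + 1)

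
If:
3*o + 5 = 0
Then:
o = -5/3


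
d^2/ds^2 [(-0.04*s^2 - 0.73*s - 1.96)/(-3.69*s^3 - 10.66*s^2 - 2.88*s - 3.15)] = (1.089288*s^6 + 59.6385180000001*s^5 + 489.989196*s^4 + 1374.985184*s^3 + 1351.449708*s^2 + 77.2730280000001*s - 111.566952)/(50.243409*s^9 + 435.442878*s^8 + 1375.589196*s^7 + 2019.743353*s^6 + 1817.069652*s^5 + 1539.965412*s^4 + 713.975067*s^3 + 395.70363*s^2 + 85.7304*s + 31.255875)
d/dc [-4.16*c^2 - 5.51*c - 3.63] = -8.32*c - 5.51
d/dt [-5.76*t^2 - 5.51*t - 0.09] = -11.52*t - 5.51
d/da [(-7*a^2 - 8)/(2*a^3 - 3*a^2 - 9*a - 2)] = (14*a^4 + 111*a^2 - 20*a - 72)/(4*a^6 - 12*a^5 - 27*a^4 + 46*a^3 + 93*a^2 + 36*a + 4)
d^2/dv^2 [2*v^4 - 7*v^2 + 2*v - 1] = 24*v^2 - 14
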